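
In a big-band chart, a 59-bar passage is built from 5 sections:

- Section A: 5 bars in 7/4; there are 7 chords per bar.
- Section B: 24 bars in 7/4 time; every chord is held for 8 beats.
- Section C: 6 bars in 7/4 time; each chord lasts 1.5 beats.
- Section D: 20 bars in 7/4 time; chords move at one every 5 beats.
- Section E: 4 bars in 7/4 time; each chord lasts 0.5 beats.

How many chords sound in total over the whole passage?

168 chords

A: 5·7 = 35 beats, 35/1 = 35 chords.
B: 24·7 = 168 beats, 168/8 = 21 chords.
C: 6·7 = 42 beats, 42/1.5 = 28 chords.
D: 20·7 = 140 beats, 140/5 = 28 chords.
E: 4·7 = 28 beats, 28/0.5 = 56 chords.
Total: 35 + 21 + 28 + 28 + 56 = 168.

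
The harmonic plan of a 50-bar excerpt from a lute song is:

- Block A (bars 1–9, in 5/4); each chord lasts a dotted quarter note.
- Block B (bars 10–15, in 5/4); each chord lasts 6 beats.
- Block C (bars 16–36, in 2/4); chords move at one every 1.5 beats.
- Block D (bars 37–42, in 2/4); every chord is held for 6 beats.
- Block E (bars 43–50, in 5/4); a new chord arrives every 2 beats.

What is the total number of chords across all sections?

A: 9 bars × 5 beats = 45 beats; 1.5 beats/chord → 30 chords.
B: 6 bars × 5 beats = 30 beats; 6 beats/chord → 5 chords.
C: 21 bars × 2 beats = 42 beats; 1.5 beats/chord → 28 chords.
D: 6 bars × 2 beats = 12 beats; 6 beats/chord → 2 chords.
E: 8 bars × 5 beats = 40 beats; 2 beats/chord → 20 chords.
Total: 30 + 5 + 28 + 2 + 20 = 85.

85 chords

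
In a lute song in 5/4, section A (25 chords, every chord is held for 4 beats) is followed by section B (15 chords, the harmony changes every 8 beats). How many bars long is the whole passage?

A: 25 × 4 = 100 beats = 20 bars.
B: 15 × 8 = 120 beats = 24 bars.
Total: 20 + 24 = 44 bars.

44 bars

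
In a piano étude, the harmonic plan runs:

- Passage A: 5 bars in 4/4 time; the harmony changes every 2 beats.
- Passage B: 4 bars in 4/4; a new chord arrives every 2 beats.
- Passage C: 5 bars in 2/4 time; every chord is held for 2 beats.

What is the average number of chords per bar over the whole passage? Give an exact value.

23/14 chords per bar

A: 5 × 4 = 20 beats ÷ 2 = 10 chords.
B: 4 × 4 = 16 beats ÷ 2 = 8 chords.
C: 5 × 2 = 10 beats ÷ 2 = 5 chords.
Overall: 23 chords over 14 bars → 23/14 = 23/14 chords per bar.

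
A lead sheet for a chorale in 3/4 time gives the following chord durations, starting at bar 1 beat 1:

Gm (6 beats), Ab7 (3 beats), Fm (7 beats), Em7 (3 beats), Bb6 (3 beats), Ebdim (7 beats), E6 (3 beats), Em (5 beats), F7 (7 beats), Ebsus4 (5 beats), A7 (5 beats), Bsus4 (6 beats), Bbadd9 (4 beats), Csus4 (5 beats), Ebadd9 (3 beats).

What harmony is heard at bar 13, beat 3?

F7

Beat 3 of bar 13 is beat (13−1)×3 + 3 = 39 overall.
Running totals: Gm ends at 6, Ab7 ends at 9, Fm ends at 16, Em7 ends at 19, Bb6 ends at 22, Ebdim ends at 29, E6 ends at 32, Em ends at 37, F7 ends at 44.
Beat 39 falls within F7.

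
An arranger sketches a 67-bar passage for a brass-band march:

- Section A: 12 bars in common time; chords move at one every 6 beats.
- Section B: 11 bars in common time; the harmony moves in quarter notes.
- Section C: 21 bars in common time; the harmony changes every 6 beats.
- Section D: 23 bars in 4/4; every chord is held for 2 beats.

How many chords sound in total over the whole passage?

112 chords

A: 12·4 = 48 beats, 48/6 = 8 chords.
B: 11·4 = 44 beats, 44/1 = 44 chords.
C: 21·4 = 84 beats, 84/6 = 14 chords.
D: 23·4 = 92 beats, 92/2 = 46 chords.
Total: 8 + 44 + 14 + 46 = 112.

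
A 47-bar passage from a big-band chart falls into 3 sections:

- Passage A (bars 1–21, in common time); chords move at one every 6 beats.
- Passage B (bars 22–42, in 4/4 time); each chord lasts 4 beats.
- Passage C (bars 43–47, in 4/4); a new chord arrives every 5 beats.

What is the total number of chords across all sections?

39 chords

A has 84 beats and chords last 6 each, so 14 chords.
B has 84 beats and chords last 4 each, so 21 chords.
C has 20 beats and chords last 5 each, so 4 chords.
Total: 14 + 21 + 4 = 39.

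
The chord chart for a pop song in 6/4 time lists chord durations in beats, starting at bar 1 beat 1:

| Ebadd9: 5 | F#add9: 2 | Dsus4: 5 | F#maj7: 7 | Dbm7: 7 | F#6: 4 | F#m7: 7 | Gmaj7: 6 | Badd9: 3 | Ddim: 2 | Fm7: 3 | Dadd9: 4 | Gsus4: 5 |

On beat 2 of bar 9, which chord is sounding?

Beat 2 of bar 9 is beat (9−1)×6 + 2 = 50 overall.
Running totals: Ebadd9 ends at 5, F#add9 ends at 7, Dsus4 ends at 12, F#maj7 ends at 19, Dbm7 ends at 26, F#6 ends at 30, F#m7 ends at 37, Gmaj7 ends at 43, Badd9 ends at 46, Ddim ends at 48, Fm7 ends at 51.
Beat 50 falls within Fm7.

Fm7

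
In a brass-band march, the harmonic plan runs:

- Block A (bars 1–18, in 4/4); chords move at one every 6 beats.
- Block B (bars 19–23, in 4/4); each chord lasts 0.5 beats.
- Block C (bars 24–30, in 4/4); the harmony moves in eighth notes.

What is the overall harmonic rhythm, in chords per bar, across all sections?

A: 18 × 4 = 72 beats ÷ 6 = 12 chords.
B: 5 × 4 = 20 beats ÷ 0.5 = 40 chords.
C: 7 × 4 = 28 beats ÷ 0.5 = 56 chords.
Overall: 108 chords over 30 bars → 108/30 = 3.6 chords per bar.

3.6 chords per bar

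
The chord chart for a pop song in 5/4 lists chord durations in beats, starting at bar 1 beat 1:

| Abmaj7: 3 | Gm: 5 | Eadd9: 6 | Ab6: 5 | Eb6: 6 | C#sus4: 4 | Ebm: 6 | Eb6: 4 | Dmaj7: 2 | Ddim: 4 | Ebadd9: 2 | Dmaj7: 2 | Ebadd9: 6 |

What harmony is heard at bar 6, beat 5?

Beat 5 of bar 6 is beat (6−1)×5 + 5 = 30 overall.
Running totals: Abmaj7 ends at 3, Gm ends at 8, Eadd9 ends at 14, Ab6 ends at 19, Eb6 ends at 25, C#sus4 ends at 29, Ebm ends at 35.
Beat 30 falls within Ebm.

Ebm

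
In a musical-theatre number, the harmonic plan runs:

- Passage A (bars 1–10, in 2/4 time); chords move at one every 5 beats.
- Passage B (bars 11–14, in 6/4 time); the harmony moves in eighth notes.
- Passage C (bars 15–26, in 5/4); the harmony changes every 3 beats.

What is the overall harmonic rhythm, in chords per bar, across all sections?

36/13 chords per bar

A: 10 × 2 = 20 beats ÷ 5 = 4 chords.
B: 4 × 6 = 24 beats ÷ 0.5 = 48 chords.
C: 12 × 5 = 60 beats ÷ 3 = 20 chords.
Overall: 72 chords over 26 bars → 72/26 = 36/13 chords per bar.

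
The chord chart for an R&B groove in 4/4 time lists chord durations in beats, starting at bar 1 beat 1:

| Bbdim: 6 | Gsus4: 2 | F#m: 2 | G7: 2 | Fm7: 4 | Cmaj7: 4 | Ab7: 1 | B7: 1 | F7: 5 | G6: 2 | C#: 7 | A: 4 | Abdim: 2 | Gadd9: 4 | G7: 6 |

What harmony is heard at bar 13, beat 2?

G7

Beat 2 of bar 13 is beat (13−1)×4 + 2 = 50 overall.
Running totals: Bbdim ends at 6, Gsus4 ends at 8, F#m ends at 10, G7 ends at 12, Fm7 ends at 16, Cmaj7 ends at 20, Ab7 ends at 21, B7 ends at 22, F7 ends at 27, G6 ends at 29, C# ends at 36, A ends at 40, Abdim ends at 42, Gadd9 ends at 46, G7 ends at 52.
Beat 50 falls within G7.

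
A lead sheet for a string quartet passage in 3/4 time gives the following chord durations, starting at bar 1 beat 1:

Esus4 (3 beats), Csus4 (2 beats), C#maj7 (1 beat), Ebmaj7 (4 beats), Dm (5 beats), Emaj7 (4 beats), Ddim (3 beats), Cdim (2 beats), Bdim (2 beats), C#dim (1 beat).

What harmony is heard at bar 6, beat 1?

Emaj7

Beat 1 of bar 6 is beat (6−1)×3 + 1 = 16 overall.
Running totals: Esus4 ends at 3, Csus4 ends at 5, C#maj7 ends at 6, Ebmaj7 ends at 10, Dm ends at 15, Emaj7 ends at 19.
Beat 16 falls within Emaj7.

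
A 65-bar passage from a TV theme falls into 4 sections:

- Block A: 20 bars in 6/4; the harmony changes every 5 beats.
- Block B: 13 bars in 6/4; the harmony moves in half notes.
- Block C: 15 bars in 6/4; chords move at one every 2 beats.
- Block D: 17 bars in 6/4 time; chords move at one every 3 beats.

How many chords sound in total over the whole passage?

142 chords

A: 20·6 = 120 beats, 120/5 = 24 chords.
B: 13·6 = 78 beats, 78/2 = 39 chords.
C: 15·6 = 90 beats, 90/2 = 45 chords.
D: 17·6 = 102 beats, 102/3 = 34 chords.
Total: 24 + 39 + 45 + 34 = 142.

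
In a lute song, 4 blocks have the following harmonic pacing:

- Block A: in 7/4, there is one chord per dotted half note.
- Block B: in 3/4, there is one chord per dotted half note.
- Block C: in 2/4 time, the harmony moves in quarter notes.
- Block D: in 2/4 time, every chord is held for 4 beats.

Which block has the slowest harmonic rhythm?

A: 7/3 = 7/3 chords/bar.
B: 3/3 = 1 chord/bar.
C: 2/1 = 2 chords/bar.
D: 2/4 = 0.5 chords/bar.
Slowest is D at 0.5 chords/bar.

Block D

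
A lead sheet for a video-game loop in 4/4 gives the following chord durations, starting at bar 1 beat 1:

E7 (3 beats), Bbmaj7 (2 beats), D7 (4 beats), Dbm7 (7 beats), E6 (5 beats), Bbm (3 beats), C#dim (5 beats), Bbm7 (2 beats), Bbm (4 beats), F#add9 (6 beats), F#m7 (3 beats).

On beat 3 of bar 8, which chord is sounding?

Beat 3 of bar 8 is beat (8−1)×4 + 3 = 31 overall.
Running totals: E7 ends at 3, Bbmaj7 ends at 5, D7 ends at 9, Dbm7 ends at 16, E6 ends at 21, Bbm ends at 24, C#dim ends at 29, Bbm7 ends at 31.
Beat 31 falls within Bbm7.

Bbm7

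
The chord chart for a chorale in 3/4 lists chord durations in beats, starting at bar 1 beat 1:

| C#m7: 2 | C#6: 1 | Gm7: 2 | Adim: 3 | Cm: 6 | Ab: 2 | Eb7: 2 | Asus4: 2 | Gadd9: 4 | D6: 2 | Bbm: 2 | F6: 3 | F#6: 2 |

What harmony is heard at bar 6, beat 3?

Beat 3 of bar 6 is beat (6−1)×3 + 3 = 18 overall.
Running totals: C#m7 ends at 2, C#6 ends at 3, Gm7 ends at 5, Adim ends at 8, Cm ends at 14, Ab ends at 16, Eb7 ends at 18.
Beat 18 falls within Eb7.

Eb7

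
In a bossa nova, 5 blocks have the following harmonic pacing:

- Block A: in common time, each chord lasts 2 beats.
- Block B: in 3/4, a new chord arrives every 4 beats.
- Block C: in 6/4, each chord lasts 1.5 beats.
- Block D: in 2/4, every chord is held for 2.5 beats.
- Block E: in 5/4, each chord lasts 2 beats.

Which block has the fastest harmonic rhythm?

A: 4/2 = 2 chords/bar.
B: 3/4 = 0.75 chords/bar.
C: 6/1.5 = 4 chords/bar.
D: 2/2.5 = 0.8 chords/bar.
E: 5/2 = 2.5 chords/bar.
Fastest is C at 4 chords/bar.

Block C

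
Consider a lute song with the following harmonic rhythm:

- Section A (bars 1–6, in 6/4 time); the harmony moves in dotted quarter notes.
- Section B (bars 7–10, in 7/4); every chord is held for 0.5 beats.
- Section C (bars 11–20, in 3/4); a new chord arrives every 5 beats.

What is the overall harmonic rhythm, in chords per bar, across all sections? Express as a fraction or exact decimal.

4.3 chords per bar

A: 6 × 6 = 36 beats ÷ 1.5 = 24 chords.
B: 4 × 7 = 28 beats ÷ 0.5 = 56 chords.
C: 10 × 3 = 30 beats ÷ 5 = 6 chords.
Overall: 86 chords over 20 bars → 86/20 = 4.3 chords per bar.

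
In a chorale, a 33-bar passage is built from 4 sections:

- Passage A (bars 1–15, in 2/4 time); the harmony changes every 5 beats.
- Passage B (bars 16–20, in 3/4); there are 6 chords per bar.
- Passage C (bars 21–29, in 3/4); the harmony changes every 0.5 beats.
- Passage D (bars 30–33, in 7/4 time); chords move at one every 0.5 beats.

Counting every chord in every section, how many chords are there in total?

A has 30 beats and chords last 5 each, so 6 chords.
B has 15 beats and chords last 0.5 each, so 30 chords.
C has 27 beats and chords last 0.5 each, so 54 chords.
D has 28 beats and chords last 0.5 each, so 56 chords.
Total: 6 + 30 + 54 + 56 = 146.

146 chords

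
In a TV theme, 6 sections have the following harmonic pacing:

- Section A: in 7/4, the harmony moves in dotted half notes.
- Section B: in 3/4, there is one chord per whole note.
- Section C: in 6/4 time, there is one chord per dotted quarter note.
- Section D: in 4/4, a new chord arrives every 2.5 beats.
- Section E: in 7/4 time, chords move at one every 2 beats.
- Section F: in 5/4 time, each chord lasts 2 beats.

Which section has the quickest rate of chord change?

Section C

A: each chord is 3 beats in 7/4, so 7/3 per bar.
B: each chord is 4 beats in 3/4, so 0.75 per bar.
C: each chord is 1.5 beats in 6/4, so 4 per bar.
D: each chord is 2.5 beats in 4/4, so 1.6 per bar.
E: each chord is 2 beats in 7/4, so 3.5 per bar.
F: each chord is 2 beats in 5/4, so 2.5 per bar.
Fastest is C at 4 chords/bar.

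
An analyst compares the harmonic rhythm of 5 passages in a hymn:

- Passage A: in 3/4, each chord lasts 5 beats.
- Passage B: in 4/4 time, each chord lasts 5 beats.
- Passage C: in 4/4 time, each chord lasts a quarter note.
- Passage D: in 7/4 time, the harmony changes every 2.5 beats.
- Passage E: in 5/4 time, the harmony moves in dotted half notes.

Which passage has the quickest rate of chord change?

A: each chord is 5 beats in 3/4, so 0.6 per bar.
B: each chord is 5 beats in 4/4, so 0.8 per bar.
C: each chord is 1 beat in 4/4, so 4 per bar.
D: each chord is 2.5 beats in 7/4, so 2.8 per bar.
E: each chord is 3 beats in 5/4, so 5/3 per bar.
Fastest is C at 4 chords/bar.

Passage C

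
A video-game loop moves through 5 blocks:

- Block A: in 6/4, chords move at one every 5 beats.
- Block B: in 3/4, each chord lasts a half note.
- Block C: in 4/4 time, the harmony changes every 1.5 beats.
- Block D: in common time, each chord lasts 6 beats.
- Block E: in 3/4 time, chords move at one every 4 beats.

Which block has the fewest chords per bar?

Block D

A: 6/5 = 1.2 chords/bar.
B: 3/2 = 1.5 chords/bar.
C: 4/1.5 = 8/3 chords/bar.
D: 4/6 = 2/3 chords/bar.
E: 3/4 = 0.75 chords/bar.
Slowest is D at 2/3 chords/bar.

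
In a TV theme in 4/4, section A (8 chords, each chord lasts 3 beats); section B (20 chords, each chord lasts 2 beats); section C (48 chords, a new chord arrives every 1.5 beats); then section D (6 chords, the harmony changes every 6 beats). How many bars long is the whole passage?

43 bars

A: 8 × 3 = 24 beats = 6 bars.
B: 20 × 2 = 40 beats = 10 bars.
C: 48 × 1.5 = 72 beats = 18 bars.
D: 6 × 6 = 36 beats = 9 bars.
Total: 6 + 10 + 18 + 9 = 43 bars.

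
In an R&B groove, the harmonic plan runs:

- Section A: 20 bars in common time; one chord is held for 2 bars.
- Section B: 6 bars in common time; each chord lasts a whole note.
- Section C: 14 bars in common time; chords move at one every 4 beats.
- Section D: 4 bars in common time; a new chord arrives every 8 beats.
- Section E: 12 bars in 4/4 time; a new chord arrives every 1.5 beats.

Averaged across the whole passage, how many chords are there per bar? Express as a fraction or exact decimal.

A: 20 × 4 = 80 beats ÷ 8 = 10 chords.
B: 6 × 4 = 24 beats ÷ 4 = 6 chords.
C: 14 × 4 = 56 beats ÷ 4 = 14 chords.
D: 4 × 4 = 16 beats ÷ 8 = 2 chords.
E: 12 × 4 = 48 beats ÷ 1.5 = 32 chords.
Overall: 64 chords over 56 bars → 64/56 = 8/7 chords per bar.

8/7 chords per bar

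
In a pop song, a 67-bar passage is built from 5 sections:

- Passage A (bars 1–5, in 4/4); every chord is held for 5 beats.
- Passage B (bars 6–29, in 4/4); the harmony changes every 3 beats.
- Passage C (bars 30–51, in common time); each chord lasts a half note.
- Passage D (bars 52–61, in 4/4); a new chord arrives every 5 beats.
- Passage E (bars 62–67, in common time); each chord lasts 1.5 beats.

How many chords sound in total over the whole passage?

A has 20 beats and chords last 5 each, so 4 chords.
B has 96 beats and chords last 3 each, so 32 chords.
C has 88 beats and chords last 2 each, so 44 chords.
D has 40 beats and chords last 5 each, so 8 chords.
E has 24 beats and chords last 1.5 each, so 16 chords.
Total: 4 + 32 + 44 + 8 + 16 = 104.

104 chords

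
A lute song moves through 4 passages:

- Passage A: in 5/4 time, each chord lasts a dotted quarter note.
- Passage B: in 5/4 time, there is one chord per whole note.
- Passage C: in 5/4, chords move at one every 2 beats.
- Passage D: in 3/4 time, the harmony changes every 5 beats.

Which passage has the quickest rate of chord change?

A: each chord is 1.5 beats in 5/4, so 10/3 per bar.
B: each chord is 4 beats in 5/4, so 1.25 per bar.
C: each chord is 2 beats in 5/4, so 2.5 per bar.
D: each chord is 5 beats in 3/4, so 0.6 per bar.
Fastest is A at 10/3 chords/bar.

Passage A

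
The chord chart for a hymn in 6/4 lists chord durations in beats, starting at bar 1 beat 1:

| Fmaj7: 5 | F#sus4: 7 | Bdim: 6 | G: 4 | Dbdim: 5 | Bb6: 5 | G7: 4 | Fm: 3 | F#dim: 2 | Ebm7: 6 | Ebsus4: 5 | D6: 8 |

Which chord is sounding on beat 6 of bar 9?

D6

Beat 6 of bar 9 is beat (9−1)×6 + 6 = 54 overall.
Running totals: Fmaj7 ends at 5, F#sus4 ends at 12, Bdim ends at 18, G ends at 22, Dbdim ends at 27, Bb6 ends at 32, G7 ends at 36, Fm ends at 39, F#dim ends at 41, Ebm7 ends at 47, Ebsus4 ends at 52, D6 ends at 60.
Beat 54 falls within D6.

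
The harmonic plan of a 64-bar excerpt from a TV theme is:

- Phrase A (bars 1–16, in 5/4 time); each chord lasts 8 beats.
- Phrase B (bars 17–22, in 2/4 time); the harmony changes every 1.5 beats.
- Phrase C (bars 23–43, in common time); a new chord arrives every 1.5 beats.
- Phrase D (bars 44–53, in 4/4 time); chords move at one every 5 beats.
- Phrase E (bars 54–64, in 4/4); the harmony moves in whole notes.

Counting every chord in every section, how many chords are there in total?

93 chords

A: 16·5 = 80 beats, 80/8 = 10 chords.
B: 6·2 = 12 beats, 12/1.5 = 8 chords.
C: 21·4 = 84 beats, 84/1.5 = 56 chords.
D: 10·4 = 40 beats, 40/5 = 8 chords.
E: 11·4 = 44 beats, 44/4 = 11 chords.
Total: 10 + 8 + 56 + 8 + 11 = 93.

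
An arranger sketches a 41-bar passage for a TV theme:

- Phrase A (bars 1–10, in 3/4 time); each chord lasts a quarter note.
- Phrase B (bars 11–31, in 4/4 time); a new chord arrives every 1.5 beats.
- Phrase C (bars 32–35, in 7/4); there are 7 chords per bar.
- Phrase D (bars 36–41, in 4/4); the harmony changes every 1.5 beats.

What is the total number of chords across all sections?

130 chords

A: 10·3 = 30 beats, 30/1 = 30 chords.
B: 21·4 = 84 beats, 84/1.5 = 56 chords.
C: 4·7 = 28 beats, 28/1 = 28 chords.
D: 6·4 = 24 beats, 24/1.5 = 16 chords.
Total: 30 + 56 + 28 + 16 = 130.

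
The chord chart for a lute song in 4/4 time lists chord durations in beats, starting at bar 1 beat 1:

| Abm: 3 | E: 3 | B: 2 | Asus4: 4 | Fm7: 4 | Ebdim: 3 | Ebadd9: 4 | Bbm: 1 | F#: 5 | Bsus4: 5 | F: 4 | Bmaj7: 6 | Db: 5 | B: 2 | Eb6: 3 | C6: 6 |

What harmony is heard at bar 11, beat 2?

Bmaj7

Beat 2 of bar 11 is beat (11−1)×4 + 2 = 42 overall.
Running totals: Abm ends at 3, E ends at 6, B ends at 8, Asus4 ends at 12, Fm7 ends at 16, Ebdim ends at 19, Ebadd9 ends at 23, Bbm ends at 24, F# ends at 29, Bsus4 ends at 34, F ends at 38, Bmaj7 ends at 44.
Beat 42 falls within Bmaj7.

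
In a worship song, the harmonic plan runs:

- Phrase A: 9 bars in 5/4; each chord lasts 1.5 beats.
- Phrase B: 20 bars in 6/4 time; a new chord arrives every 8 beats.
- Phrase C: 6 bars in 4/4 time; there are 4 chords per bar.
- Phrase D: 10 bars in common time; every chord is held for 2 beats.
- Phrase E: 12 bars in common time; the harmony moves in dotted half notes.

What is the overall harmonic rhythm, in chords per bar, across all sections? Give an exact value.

A: 9 × 5 = 45 beats ÷ 1.5 = 30 chords.
B: 20 × 6 = 120 beats ÷ 8 = 15 chords.
C: 6 × 4 = 24 beats ÷ 1 = 24 chords.
D: 10 × 4 = 40 beats ÷ 2 = 20 chords.
E: 12 × 4 = 48 beats ÷ 3 = 16 chords.
Overall: 105 chords over 57 bars → 105/57 = 35/19 chords per bar.

35/19 chords per bar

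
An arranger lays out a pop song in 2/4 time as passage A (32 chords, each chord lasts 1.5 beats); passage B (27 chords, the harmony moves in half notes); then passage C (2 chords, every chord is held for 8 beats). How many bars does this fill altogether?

59 bars

A: 32 × 1.5 = 48 beats = 24 bars.
B: 27 × 2 = 54 beats = 27 bars.
C: 2 × 8 = 16 beats = 8 bars.
Total: 24 + 27 + 8 = 59 bars.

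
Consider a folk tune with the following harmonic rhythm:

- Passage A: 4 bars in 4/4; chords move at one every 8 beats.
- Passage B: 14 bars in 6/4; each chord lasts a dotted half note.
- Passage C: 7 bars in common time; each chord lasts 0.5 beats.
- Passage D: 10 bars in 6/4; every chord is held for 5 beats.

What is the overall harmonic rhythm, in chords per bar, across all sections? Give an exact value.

2.8 chords per bar

A: 4 × 4 = 16 beats ÷ 8 = 2 chords.
B: 14 × 6 = 84 beats ÷ 3 = 28 chords.
C: 7 × 4 = 28 beats ÷ 0.5 = 56 chords.
D: 10 × 6 = 60 beats ÷ 5 = 12 chords.
Overall: 98 chords over 35 bars → 98/35 = 2.8 chords per bar.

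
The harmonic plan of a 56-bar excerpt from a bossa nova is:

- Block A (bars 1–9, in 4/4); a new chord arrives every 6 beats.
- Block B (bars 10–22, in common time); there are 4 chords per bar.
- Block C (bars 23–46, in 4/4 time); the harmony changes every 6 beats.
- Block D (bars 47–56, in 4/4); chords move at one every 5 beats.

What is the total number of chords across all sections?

82 chords

A: 9·4 = 36 beats, 36/6 = 6 chords.
B: 13·4 = 52 beats, 52/1 = 52 chords.
C: 24·4 = 96 beats, 96/6 = 16 chords.
D: 10·4 = 40 beats, 40/5 = 8 chords.
Total: 6 + 52 + 16 + 8 = 82.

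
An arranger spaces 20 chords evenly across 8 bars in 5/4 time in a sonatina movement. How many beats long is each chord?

2 beats

8 bars × 5 beats/bar = 40 beats total.
40 beats ÷ 20 chords = 2 beats per chord.
(That is a half note.)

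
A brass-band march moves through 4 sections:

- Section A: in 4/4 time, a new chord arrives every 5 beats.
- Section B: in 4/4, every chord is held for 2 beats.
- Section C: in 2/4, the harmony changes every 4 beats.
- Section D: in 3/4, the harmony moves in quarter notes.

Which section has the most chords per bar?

A: each chord is 5 beats in 4/4, so 0.8 per bar.
B: each chord is 2 beats in 4/4, so 2 per bar.
C: each chord is 4 beats in 2/4, so 0.5 per bar.
D: each chord is 1 beat in 3/4, so 3 per bar.
Fastest is D at 3 chords/bar.

Section D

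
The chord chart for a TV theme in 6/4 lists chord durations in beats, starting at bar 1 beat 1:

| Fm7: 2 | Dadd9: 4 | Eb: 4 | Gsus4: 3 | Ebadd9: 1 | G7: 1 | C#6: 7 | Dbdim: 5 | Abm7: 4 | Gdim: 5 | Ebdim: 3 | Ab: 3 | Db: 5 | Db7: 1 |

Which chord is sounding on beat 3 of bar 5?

Dbdim

Beat 3 of bar 5 is beat (5−1)×6 + 3 = 27 overall.
Running totals: Fm7 ends at 2, Dadd9 ends at 6, Eb ends at 10, Gsus4 ends at 13, Ebadd9 ends at 14, G7 ends at 15, C#6 ends at 22, Dbdim ends at 27.
Beat 27 falls within Dbdim.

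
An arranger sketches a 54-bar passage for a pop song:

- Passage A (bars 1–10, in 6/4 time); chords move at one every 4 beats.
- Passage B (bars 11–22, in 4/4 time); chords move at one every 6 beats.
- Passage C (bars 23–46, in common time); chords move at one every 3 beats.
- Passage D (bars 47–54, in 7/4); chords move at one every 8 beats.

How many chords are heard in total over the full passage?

A has 60 beats and chords last 4 each, so 15 chords.
B has 48 beats and chords last 6 each, so 8 chords.
C has 96 beats and chords last 3 each, so 32 chords.
D has 56 beats and chords last 8 each, so 7 chords.
Total: 15 + 8 + 32 + 7 = 62.

62 chords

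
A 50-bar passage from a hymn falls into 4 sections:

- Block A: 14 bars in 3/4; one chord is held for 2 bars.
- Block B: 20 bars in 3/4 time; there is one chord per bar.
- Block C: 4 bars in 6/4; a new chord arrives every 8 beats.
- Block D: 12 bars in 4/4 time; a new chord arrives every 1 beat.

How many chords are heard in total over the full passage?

78 chords

A has 42 beats and chords last 6 each, so 7 chords.
B has 60 beats and chords last 3 each, so 20 chords.
C has 24 beats and chords last 8 each, so 3 chords.
D has 48 beats and chords last 1 each, so 48 chords.
Total: 7 + 20 + 3 + 48 = 78.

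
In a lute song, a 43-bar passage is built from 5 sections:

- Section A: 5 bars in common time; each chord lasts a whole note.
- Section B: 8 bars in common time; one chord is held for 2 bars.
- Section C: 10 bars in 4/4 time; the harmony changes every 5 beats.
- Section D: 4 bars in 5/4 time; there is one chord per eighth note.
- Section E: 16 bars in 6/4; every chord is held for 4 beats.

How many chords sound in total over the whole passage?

81 chords

A: 5 bars × 4 beats = 20 beats; 4 beats/chord → 5 chords.
B: 8 bars × 4 beats = 32 beats; 8 beats/chord → 4 chords.
C: 10 bars × 4 beats = 40 beats; 5 beats/chord → 8 chords.
D: 4 bars × 5 beats = 20 beats; 0.5 beats/chord → 40 chords.
E: 16 bars × 6 beats = 96 beats; 4 beats/chord → 24 chords.
Total: 5 + 4 + 8 + 40 + 24 = 81.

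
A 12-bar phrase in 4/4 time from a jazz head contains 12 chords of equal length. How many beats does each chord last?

12 bars × 4 beats/bar = 48 beats total.
48 beats ÷ 12 chords = 4 beats per chord.
(That is a whole note.)

4 beats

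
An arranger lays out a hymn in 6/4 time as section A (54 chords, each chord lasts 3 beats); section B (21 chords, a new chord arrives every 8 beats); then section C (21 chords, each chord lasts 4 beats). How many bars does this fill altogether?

A: 54 × 3 = 162 beats = 27 bars.
B: 21 × 8 = 168 beats = 28 bars.
C: 21 × 4 = 84 beats = 14 bars.
Total: 27 + 28 + 14 = 69 bars.

69 bars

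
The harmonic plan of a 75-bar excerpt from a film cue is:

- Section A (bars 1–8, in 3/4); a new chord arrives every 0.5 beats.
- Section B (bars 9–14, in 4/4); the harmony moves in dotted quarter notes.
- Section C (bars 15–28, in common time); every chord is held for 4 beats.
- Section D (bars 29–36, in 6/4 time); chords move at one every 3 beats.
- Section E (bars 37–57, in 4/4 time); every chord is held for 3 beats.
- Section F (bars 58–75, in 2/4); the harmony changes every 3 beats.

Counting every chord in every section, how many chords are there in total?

134 chords

A: 8 bars × 3 beats = 24 beats; 0.5 beats/chord → 48 chords.
B: 6 bars × 4 beats = 24 beats; 1.5 beats/chord → 16 chords.
C: 14 bars × 4 beats = 56 beats; 4 beats/chord → 14 chords.
D: 8 bars × 6 beats = 48 beats; 3 beats/chord → 16 chords.
E: 21 bars × 4 beats = 84 beats; 3 beats/chord → 28 chords.
F: 18 bars × 2 beats = 36 beats; 3 beats/chord → 12 chords.
Total: 48 + 16 + 14 + 16 + 28 + 12 = 134.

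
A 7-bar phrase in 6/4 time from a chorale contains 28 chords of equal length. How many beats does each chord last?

1.5 beats

7 bars × 6 beats/bar = 42 beats total.
42 beats ÷ 28 chords = 1.5 beats per chord.
(That is a dotted quarter note.)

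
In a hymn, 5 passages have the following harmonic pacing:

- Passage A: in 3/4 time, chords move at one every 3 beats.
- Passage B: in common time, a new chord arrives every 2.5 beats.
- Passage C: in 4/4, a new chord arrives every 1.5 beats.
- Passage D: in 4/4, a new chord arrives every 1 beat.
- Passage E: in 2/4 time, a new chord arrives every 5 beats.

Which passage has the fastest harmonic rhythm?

Passage D

A: 3 beats/bar ÷ 3 beats/chord = 1 chord/bar.
B: 4 beats/bar ÷ 2.5 beats/chord = 1.6 chords/bar.
C: 4 beats/bar ÷ 1.5 beats/chord = 8/3 chords/bar.
D: 4 beats/bar ÷ 1 beat/chord = 4 chords/bar.
E: 2 beats/bar ÷ 5 beats/chord = 0.4 chords/bar.
Fastest is D at 4 chords/bar.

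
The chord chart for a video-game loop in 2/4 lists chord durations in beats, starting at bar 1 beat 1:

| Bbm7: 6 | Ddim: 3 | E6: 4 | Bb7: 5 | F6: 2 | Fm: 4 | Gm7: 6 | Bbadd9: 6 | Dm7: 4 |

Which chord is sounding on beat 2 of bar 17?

Beat 2 of bar 17 is beat (17−1)×2 + 2 = 34 overall.
Running totals: Bbm7 ends at 6, Ddim ends at 9, E6 ends at 13, Bb7 ends at 18, F6 ends at 20, Fm ends at 24, Gm7 ends at 30, Bbadd9 ends at 36.
Beat 34 falls within Bbadd9.

Bbadd9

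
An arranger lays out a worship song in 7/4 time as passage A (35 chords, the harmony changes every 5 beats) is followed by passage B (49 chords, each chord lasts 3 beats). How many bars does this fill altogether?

A: 35 × 5 = 175 beats = 25 bars.
B: 49 × 3 = 147 beats = 21 bars.
Total: 25 + 21 = 46 bars.

46 bars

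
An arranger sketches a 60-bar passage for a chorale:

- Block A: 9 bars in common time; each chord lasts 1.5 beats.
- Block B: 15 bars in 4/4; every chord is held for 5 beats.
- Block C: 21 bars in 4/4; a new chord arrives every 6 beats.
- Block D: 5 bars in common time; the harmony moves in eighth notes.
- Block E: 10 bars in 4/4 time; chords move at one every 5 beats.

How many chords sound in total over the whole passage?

A: 9 bars × 4 beats = 36 beats; 1.5 beats/chord → 24 chords.
B: 15 bars × 4 beats = 60 beats; 5 beats/chord → 12 chords.
C: 21 bars × 4 beats = 84 beats; 6 beats/chord → 14 chords.
D: 5 bars × 4 beats = 20 beats; 0.5 beats/chord → 40 chords.
E: 10 bars × 4 beats = 40 beats; 5 beats/chord → 8 chords.
Total: 24 + 12 + 14 + 40 + 8 = 98.

98 chords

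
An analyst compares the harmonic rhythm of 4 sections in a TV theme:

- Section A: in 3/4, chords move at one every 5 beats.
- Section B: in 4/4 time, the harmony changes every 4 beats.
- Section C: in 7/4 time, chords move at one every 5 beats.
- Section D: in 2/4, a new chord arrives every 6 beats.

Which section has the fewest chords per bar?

Section D

A: 3 beats/bar ÷ 5 beats/chord = 0.6 chords/bar.
B: 4 beats/bar ÷ 4 beats/chord = 1 chord/bar.
C: 7 beats/bar ÷ 5 beats/chord = 1.4 chords/bar.
D: 2 beats/bar ÷ 6 beats/chord = 1/3 chords/bar.
Slowest is D at 1/3 chords/bar.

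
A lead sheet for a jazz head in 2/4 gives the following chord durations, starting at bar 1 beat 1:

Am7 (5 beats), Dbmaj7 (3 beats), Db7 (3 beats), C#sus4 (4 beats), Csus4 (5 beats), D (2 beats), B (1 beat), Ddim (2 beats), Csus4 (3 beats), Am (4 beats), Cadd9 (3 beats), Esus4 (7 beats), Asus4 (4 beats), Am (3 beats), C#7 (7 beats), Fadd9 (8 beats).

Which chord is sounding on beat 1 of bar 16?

Am

Beat 1 of bar 16 is beat (16−1)×2 + 1 = 31 overall.
Running totals: Am7 ends at 5, Dbmaj7 ends at 8, Db7 ends at 11, C#sus4 ends at 15, Csus4 ends at 20, D ends at 22, B ends at 23, Ddim ends at 25, Csus4 ends at 28, Am ends at 32.
Beat 31 falls within Am.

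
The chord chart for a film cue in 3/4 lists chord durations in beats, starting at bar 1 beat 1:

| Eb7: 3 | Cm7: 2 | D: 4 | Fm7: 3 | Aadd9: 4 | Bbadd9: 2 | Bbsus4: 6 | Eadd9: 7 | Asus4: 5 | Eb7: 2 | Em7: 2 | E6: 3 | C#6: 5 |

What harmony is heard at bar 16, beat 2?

Beat 2 of bar 16 is beat (16−1)×3 + 2 = 47 overall.
Running totals: Eb7 ends at 3, Cm7 ends at 5, D ends at 9, Fm7 ends at 12, Aadd9 ends at 16, Bbadd9 ends at 18, Bbsus4 ends at 24, Eadd9 ends at 31, Asus4 ends at 36, Eb7 ends at 38, Em7 ends at 40, E6 ends at 43, C#6 ends at 48.
Beat 47 falls within C#6.

C#6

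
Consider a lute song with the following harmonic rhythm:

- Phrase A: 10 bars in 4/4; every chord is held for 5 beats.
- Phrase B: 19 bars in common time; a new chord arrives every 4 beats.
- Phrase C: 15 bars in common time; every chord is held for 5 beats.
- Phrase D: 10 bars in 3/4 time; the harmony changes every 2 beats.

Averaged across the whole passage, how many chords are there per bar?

A: 10 bars of 4 beats is 40 beats; at 5 beats each that's 8 chords.
B: 19 bars of 4 beats is 76 beats; at 4 beats each that's 19 chords.
C: 15 bars of 4 beats is 60 beats; at 5 beats each that's 12 chords.
D: 10 bars of 3 beats is 30 beats; at 2 beats each that's 15 chords.
Overall: 54 chords over 54 bars → 54/54 = 1 chords per bar.

1 chords per bar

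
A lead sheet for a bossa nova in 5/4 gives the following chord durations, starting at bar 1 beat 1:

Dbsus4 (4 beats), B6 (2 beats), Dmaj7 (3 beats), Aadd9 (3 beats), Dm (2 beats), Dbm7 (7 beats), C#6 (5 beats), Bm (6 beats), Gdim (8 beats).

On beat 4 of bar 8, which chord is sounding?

Gdim

Beat 4 of bar 8 is beat (8−1)×5 + 4 = 39 overall.
Running totals: Dbsus4 ends at 4, B6 ends at 6, Dmaj7 ends at 9, Aadd9 ends at 12, Dm ends at 14, Dbm7 ends at 21, C#6 ends at 26, Bm ends at 32, Gdim ends at 40.
Beat 39 falls within Gdim.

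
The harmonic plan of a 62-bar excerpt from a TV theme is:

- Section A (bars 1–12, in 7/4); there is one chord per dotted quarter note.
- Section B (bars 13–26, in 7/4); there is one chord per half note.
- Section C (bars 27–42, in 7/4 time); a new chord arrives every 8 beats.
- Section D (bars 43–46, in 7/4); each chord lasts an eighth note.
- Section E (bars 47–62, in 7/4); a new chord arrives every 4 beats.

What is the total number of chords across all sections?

203 chords

A: 12·7 = 84 beats, 84/1.5 = 56 chords.
B: 14·7 = 98 beats, 98/2 = 49 chords.
C: 16·7 = 112 beats, 112/8 = 14 chords.
D: 4·7 = 28 beats, 28/0.5 = 56 chords.
E: 16·7 = 112 beats, 112/4 = 28 chords.
Total: 56 + 49 + 14 + 56 + 28 = 203.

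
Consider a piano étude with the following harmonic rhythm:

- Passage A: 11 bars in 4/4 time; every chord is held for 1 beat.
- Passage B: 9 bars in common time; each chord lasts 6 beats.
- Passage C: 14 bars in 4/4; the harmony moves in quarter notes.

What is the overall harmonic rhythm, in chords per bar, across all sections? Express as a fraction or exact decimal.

A: 11 bars of 4 beats is 44 beats; at 1 beat each that's 44 chords.
B: 9 bars of 4 beats is 36 beats; at 6 beats each that's 6 chords.
C: 14 bars of 4 beats is 56 beats; at 1 beat each that's 56 chords.
Overall: 106 chords over 34 bars → 106/34 = 53/17 chords per bar.

53/17 chords per bar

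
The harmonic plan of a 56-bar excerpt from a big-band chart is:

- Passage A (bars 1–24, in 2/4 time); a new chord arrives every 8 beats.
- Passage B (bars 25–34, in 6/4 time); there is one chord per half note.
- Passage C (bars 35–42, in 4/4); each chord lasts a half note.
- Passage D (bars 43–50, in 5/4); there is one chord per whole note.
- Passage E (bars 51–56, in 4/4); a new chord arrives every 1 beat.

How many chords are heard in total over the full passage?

86 chords

A: 24 bars × 2 beats = 48 beats; 8 beats/chord → 6 chords.
B: 10 bars × 6 beats = 60 beats; 2 beats/chord → 30 chords.
C: 8 bars × 4 beats = 32 beats; 2 beats/chord → 16 chords.
D: 8 bars × 5 beats = 40 beats; 4 beats/chord → 10 chords.
E: 6 bars × 4 beats = 24 beats; 1 beat/chord → 24 chords.
Total: 6 + 30 + 16 + 10 + 24 = 86.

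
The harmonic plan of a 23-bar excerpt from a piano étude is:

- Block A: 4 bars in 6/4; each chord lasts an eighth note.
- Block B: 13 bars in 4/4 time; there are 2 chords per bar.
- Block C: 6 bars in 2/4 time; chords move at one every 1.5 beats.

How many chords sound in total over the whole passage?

A has 24 beats and chords last 0.5 each, so 48 chords.
B has 52 beats and chords last 2 each, so 26 chords.
C has 12 beats and chords last 1.5 each, so 8 chords.
Total: 48 + 26 + 8 = 82.

82 chords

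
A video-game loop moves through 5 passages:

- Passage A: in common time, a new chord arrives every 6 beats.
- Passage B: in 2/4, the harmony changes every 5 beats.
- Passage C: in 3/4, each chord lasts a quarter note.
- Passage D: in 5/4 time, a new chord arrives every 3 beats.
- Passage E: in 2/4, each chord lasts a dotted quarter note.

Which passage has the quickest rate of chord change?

A: 4/6 = 2/3 chords/bar.
B: 2/5 = 0.4 chords/bar.
C: 3/1 = 3 chords/bar.
D: 5/3 = 5/3 chords/bar.
E: 2/1.5 = 4/3 chords/bar.
Fastest is C at 3 chords/bar.

Passage C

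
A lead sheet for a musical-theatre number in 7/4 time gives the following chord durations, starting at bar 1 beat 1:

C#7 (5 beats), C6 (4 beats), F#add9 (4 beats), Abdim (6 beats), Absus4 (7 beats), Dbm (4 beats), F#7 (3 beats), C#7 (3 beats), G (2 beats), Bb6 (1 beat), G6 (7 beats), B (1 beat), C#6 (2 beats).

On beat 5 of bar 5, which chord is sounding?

F#7

Beat 5 of bar 5 is beat (5−1)×7 + 5 = 33 overall.
Running totals: C#7 ends at 5, C6 ends at 9, F#add9 ends at 13, Abdim ends at 19, Absus4 ends at 26, Dbm ends at 30, F#7 ends at 33.
Beat 33 falls within F#7.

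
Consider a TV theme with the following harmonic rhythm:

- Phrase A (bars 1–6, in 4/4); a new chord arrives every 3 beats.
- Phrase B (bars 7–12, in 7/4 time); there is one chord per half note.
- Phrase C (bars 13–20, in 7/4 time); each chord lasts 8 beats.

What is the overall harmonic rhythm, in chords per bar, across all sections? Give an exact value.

A: 6 × 4 = 24 beats ÷ 3 = 8 chords.
B: 6 × 7 = 42 beats ÷ 2 = 21 chords.
C: 8 × 7 = 56 beats ÷ 8 = 7 chords.
Overall: 36 chords over 20 bars → 36/20 = 1.8 chords per bar.

1.8 chords per bar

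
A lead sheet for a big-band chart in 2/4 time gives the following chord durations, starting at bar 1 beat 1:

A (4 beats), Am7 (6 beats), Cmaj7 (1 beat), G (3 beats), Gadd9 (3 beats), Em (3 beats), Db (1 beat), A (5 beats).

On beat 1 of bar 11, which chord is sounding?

Beat 1 of bar 11 is beat (11−1)×2 + 1 = 21 overall.
Running totals: A ends at 4, Am7 ends at 10, Cmaj7 ends at 11, G ends at 14, Gadd9 ends at 17, Em ends at 20, Db ends at 21.
Beat 21 falls within Db.

Db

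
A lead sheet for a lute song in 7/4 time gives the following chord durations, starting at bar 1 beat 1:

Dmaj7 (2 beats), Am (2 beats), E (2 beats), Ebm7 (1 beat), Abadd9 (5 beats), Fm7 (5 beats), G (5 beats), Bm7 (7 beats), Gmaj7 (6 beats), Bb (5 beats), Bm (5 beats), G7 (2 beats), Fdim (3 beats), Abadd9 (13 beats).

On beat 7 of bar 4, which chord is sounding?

Bm7

Beat 7 of bar 4 is beat (4−1)×7 + 7 = 28 overall.
Running totals: Dmaj7 ends at 2, Am ends at 4, E ends at 6, Ebm7 ends at 7, Abadd9 ends at 12, Fm7 ends at 17, G ends at 22, Bm7 ends at 29.
Beat 28 falls within Bm7.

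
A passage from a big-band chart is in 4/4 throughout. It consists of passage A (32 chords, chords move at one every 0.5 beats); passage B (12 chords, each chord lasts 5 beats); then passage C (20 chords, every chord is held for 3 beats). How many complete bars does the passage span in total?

34 bars

A: 32 × 0.5 = 16 beats = 4 bars.
B: 12 × 5 = 60 beats = 15 bars.
C: 20 × 3 = 60 beats = 15 bars.
Total: 4 + 15 + 15 = 34 bars.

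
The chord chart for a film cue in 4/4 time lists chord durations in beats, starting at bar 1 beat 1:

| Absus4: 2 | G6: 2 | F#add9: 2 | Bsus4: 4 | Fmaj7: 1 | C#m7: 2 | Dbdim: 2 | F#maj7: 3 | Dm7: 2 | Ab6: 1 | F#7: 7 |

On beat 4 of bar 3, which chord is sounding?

C#m7

Beat 4 of bar 3 is beat (3−1)×4 + 4 = 12 overall.
Running totals: Absus4 ends at 2, G6 ends at 4, F#add9 ends at 6, Bsus4 ends at 10, Fmaj7 ends at 11, C#m7 ends at 13.
Beat 12 falls within C#m7.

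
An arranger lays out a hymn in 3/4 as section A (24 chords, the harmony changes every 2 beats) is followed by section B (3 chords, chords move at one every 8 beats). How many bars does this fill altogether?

A: 24 × 2 = 48 beats = 16 bars.
B: 3 × 8 = 24 beats = 8 bars.
Total: 16 + 8 = 24 bars.

24 bars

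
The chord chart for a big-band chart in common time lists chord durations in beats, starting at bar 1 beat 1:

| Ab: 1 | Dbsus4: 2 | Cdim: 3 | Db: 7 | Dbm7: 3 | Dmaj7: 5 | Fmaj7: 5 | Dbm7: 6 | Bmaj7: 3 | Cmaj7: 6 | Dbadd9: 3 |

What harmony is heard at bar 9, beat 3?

Bmaj7

Beat 3 of bar 9 is beat (9−1)×4 + 3 = 35 overall.
Running totals: Ab ends at 1, Dbsus4 ends at 3, Cdim ends at 6, Db ends at 13, Dbm7 ends at 16, Dmaj7 ends at 21, Fmaj7 ends at 26, Dbm7 ends at 32, Bmaj7 ends at 35.
Beat 35 falls within Bmaj7.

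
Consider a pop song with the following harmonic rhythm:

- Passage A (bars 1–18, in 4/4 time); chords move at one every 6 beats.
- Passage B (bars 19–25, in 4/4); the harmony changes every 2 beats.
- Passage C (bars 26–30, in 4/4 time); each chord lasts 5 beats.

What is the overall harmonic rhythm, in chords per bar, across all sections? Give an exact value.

A: 18 × 4 = 72 beats ÷ 6 = 12 chords.
B: 7 × 4 = 28 beats ÷ 2 = 14 chords.
C: 5 × 4 = 20 beats ÷ 5 = 4 chords.
Overall: 30 chords over 30 bars → 30/30 = 1 chords per bar.

1 chords per bar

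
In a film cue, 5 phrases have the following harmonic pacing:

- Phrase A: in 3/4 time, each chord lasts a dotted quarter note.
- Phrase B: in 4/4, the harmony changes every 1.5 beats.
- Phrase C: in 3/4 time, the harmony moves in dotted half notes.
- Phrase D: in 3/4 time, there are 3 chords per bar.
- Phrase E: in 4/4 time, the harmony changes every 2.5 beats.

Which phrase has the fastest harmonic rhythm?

A: 3/1.5 = 2 chords/bar.
B: 4/1.5 = 8/3 chords/bar.
C: 3/3 = 1 chord/bar.
D: 3/1 = 3 chords/bar.
E: 4/2.5 = 1.6 chords/bar.
Fastest is D at 3 chords/bar.

Phrase D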